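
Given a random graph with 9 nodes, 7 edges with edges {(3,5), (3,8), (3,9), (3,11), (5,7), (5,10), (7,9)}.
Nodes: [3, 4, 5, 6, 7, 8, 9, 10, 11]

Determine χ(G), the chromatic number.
χ(G) = 2

Clique number ω(G) = 2 (lower bound: χ ≥ ω).
The graph is bipartite (no odd cycle), so 2 colors suffice: χ(G) = 2.
A valid 2-coloring: color 1: [3, 4, 6, 7, 10]; color 2: [5, 8, 9, 11].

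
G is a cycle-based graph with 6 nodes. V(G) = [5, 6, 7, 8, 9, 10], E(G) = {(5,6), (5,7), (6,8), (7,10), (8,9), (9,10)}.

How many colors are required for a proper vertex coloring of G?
χ(G) = 2

Clique number ω(G) = 2 (lower bound: χ ≥ ω).
The graph is bipartite (no odd cycle), so 2 colors suffice: χ(G) = 2.
A valid 2-coloring: color 1: [5, 8, 10]; color 2: [6, 7, 9].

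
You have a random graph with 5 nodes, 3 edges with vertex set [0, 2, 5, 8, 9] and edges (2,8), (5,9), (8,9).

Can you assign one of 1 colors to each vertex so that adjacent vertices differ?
Edge (8,9) forces its endpoints to differ, so 1 color is not enough.

No, G is not 1-colorable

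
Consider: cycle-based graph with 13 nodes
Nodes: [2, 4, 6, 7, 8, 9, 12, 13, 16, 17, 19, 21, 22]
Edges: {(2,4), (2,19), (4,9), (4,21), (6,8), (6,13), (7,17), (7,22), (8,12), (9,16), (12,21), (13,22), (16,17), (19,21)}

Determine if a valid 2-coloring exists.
No, G is not 2-colorable

Odd cycle [16, 17, 7, 22, 13, 6, 8, 12, 21, 4, 9] needs 3 colors (χ ≥ 3).
Hence χ(G) ≥ 3 > 2, so no proper 2-coloring exists.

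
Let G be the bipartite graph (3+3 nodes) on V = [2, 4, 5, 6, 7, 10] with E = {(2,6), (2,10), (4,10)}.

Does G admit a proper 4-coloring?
A valid 4-coloring: color 1: [2, 4, 5, 7]; color 2: [6, 10].
(χ(G) = 2 ≤ 4.)

Yes, G is 4-colorable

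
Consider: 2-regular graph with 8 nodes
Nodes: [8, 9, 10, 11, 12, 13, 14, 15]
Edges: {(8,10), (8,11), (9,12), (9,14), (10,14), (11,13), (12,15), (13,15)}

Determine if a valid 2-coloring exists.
A valid 2-coloring: color 1: [9, 10, 11, 15]; color 2: [8, 12, 13, 14].
(χ(G) = 2 ≤ 2.)

Yes, G is 2-colorable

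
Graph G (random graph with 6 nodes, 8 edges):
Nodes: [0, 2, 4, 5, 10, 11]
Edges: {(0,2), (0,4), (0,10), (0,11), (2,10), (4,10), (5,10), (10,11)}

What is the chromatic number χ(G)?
χ(G) = 3

Clique number ω(G) = 3 (lower bound: χ ≥ ω).
The clique on [0, 2, 10] has size 3, forcing χ ≥ 3, and the coloring below uses 3 colors, so χ(G) = 3.
A valid 3-coloring: color 1: [10]; color 2: [0, 5]; color 3: [2, 4, 11].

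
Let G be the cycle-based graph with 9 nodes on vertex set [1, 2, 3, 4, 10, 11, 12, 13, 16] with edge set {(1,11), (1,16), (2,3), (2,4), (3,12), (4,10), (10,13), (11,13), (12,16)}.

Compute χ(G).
χ(G) = 3

Clique number ω(G) = 2 (lower bound: χ ≥ ω).
Odd cycle [1, 11, 13, 10, 4, 2, 3, 12, 16] needs 3 colors (χ ≥ 3).
The coloring below uses 3 colors, so χ(G) = 3.
A valid 3-coloring: color 1: [1, 4, 12, 13]; color 2: [2, 10, 11, 16]; color 3: [3].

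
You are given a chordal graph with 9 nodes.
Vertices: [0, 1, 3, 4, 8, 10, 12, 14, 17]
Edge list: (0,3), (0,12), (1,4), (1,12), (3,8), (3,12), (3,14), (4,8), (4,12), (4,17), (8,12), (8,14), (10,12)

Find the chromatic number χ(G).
χ(G) = 3

Clique number ω(G) = 3 (lower bound: χ ≥ ω).
The clique on [1, 4, 12] has size 3, forcing χ ≥ 3, and the coloring below uses 3 colors, so χ(G) = 3.
A valid 3-coloring: color 1: [12, 14, 17]; color 2: [3, 4, 10]; color 3: [0, 1, 8].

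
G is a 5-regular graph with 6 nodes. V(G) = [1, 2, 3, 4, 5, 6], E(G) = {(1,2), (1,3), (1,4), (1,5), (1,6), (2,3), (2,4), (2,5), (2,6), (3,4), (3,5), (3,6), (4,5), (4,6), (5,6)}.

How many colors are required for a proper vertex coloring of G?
Clique number ω(G) = 6 (lower bound: χ ≥ ω).
The clique on [1, 2, 3, 4, 5, 6] has size 6, forcing χ ≥ 6, and the coloring below uses 6 colors, so χ(G) = 6.
A valid 6-coloring: color 1: [2]; color 2: [6]; color 3: [4]; color 4: [3]; color 5: [5]; color 6: [1].

χ(G) = 6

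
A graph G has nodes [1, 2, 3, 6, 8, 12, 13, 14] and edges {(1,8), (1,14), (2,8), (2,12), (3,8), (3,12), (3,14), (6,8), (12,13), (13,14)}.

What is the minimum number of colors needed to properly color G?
Clique number ω(G) = 2 (lower bound: χ ≥ ω).
The graph is bipartite (no odd cycle), so 2 colors suffice: χ(G) = 2.
A valid 2-coloring: color 1: [8, 12, 14]; color 2: [1, 2, 3, 6, 13].

χ(G) = 2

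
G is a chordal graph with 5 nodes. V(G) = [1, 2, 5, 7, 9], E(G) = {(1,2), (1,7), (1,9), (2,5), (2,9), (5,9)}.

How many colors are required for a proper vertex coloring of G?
Clique number ω(G) = 3 (lower bound: χ ≥ ω).
The clique on [1, 2, 9] has size 3, forcing χ ≥ 3, and the coloring below uses 3 colors, so χ(G) = 3.
A valid 3-coloring: color 1: [7, 9]; color 2: [1, 5]; color 3: [2].

χ(G) = 3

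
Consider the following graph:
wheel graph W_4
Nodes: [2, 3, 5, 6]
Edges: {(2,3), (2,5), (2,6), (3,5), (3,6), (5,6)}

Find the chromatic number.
Clique number ω(G) = 4 (lower bound: χ ≥ ω).
The clique on [2, 3, 5, 6] has size 4, forcing χ ≥ 4, and the coloring below uses 4 colors, so χ(G) = 4.
A valid 4-coloring: color 1: [6]; color 2: [3]; color 3: [2]; color 4: [5].

χ(G) = 4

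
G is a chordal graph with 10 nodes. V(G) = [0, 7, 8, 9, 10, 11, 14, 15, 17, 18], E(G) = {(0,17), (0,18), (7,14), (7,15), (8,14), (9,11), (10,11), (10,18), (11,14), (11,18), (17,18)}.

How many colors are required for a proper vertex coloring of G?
χ(G) = 3

Clique number ω(G) = 3 (lower bound: χ ≥ ω).
The clique on [0, 17, 18] has size 3, forcing χ ≥ 3, and the coloring below uses 3 colors, so χ(G) = 3.
A valid 3-coloring: color 1: [9, 14, 15, 18]; color 2: [7, 8, 11, 17]; color 3: [0, 10].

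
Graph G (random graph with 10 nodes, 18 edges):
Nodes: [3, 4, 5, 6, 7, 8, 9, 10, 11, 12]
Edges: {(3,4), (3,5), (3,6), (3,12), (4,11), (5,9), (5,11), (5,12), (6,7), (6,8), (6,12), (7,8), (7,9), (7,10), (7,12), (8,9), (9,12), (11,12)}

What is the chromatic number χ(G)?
Clique number ω(G) = 3 (lower bound: χ ≥ ω).
Odd cycle [5, 9, 7, 6, 3] needs 3 colors (χ ≥ 3).
Vertex 12 is adjacent to every vertex of [3, 5, 6, 7, 9], which already need 3 colors among themselves, so 12 needs a new color (χ ≥ 4).
The coloring below uses 4 colors, so χ(G) = 4.
A valid 4-coloring: color 1: [4, 8, 10, 12]; color 2: [3, 7, 11]; color 3: [5, 6]; color 4: [9].

χ(G) = 4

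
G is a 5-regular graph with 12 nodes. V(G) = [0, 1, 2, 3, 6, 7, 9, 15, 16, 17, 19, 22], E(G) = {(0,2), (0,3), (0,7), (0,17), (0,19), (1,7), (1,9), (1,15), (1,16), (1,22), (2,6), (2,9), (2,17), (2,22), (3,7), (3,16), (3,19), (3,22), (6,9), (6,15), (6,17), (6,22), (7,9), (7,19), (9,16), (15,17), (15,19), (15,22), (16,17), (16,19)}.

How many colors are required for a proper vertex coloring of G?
Clique number ω(G) = 4 (lower bound: χ ≥ ω).
The clique on [0, 3, 7, 19] has size 4, forcing χ ≥ 4, and the coloring below uses 4 colors, so χ(G) = 4.
A valid 4-coloring: color 1: [1, 2, 19]; color 2: [0, 6, 16]; color 3: [3, 9, 15]; color 4: [7, 17, 22].

χ(G) = 4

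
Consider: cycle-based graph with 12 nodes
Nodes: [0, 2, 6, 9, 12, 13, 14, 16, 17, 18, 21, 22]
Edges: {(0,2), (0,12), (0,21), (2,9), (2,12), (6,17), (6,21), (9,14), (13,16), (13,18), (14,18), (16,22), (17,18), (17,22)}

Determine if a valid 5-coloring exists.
A valid 5-coloring: color 1: [0, 6, 9, 18, 22]; color 2: [2, 14, 16, 17, 21]; color 3: [12, 13].
(χ(G) = 3 ≤ 5.)

Yes, G is 5-colorable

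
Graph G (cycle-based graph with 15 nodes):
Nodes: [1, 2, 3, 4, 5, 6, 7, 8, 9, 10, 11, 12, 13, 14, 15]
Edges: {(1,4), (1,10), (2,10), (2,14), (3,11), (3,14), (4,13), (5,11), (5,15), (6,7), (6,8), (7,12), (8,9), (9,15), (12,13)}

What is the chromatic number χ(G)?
Clique number ω(G) = 2 (lower bound: χ ≥ ω).
Odd cycle [9, 8, 6, 7, 12, 13, 4, 1, 10, 2, 14, 3, 11, 5, 15] needs 3 colors (χ ≥ 3).
The coloring below uses 3 colors, so χ(G) = 3.
A valid 3-coloring: color 1: [4, 5, 6, 9, 10, 12, 14]; color 2: [1, 2, 3, 7, 8, 13, 15]; color 3: [11].

χ(G) = 3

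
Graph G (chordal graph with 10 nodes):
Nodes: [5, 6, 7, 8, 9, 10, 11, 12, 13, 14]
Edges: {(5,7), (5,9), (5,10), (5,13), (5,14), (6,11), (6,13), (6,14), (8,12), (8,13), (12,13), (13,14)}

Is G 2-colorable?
No, G is not 2-colorable

The clique on vertices [5, 13, 14] has size 3 > 2, so it alone needs 3 colors.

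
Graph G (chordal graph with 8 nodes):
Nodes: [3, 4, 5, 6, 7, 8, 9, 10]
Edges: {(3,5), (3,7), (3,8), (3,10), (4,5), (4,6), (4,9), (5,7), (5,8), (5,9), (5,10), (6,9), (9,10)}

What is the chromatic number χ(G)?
χ(G) = 3

Clique number ω(G) = 3 (lower bound: χ ≥ ω).
The clique on [5, 9, 10] has size 3, forcing χ ≥ 3, and the coloring below uses 3 colors, so χ(G) = 3.
A valid 3-coloring: color 1: [5, 6]; color 2: [3, 9]; color 3: [4, 7, 8, 10].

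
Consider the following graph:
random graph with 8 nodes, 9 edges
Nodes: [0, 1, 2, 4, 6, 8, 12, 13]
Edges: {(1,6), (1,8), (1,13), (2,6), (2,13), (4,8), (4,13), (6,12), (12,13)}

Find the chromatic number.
Clique number ω(G) = 2 (lower bound: χ ≥ ω).
The graph is bipartite (no odd cycle), so 2 colors suffice: χ(G) = 2.
A valid 2-coloring: color 1: [0, 6, 8, 13]; color 2: [1, 2, 4, 12].

χ(G) = 2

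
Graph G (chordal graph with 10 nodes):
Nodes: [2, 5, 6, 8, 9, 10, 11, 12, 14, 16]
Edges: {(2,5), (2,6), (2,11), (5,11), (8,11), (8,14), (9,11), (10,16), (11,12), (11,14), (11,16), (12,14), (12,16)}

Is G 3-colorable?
Yes, G is 3-colorable

A valid 3-coloring: color 1: [6, 10, 11]; color 2: [2, 9, 14, 16]; color 3: [5, 8, 12].
(χ(G) = 3 ≤ 3.)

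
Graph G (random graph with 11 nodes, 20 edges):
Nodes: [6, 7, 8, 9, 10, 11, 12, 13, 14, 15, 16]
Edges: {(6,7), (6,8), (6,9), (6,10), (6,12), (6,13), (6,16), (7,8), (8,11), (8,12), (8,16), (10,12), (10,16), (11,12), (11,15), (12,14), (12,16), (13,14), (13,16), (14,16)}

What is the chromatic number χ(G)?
Clique number ω(G) = 4 (lower bound: χ ≥ ω).
The clique on [6, 8, 12, 16] has size 4, forcing χ ≥ 4, and the coloring below uses 4 colors, so χ(G) = 4.
A valid 4-coloring: color 1: [6, 11, 14]; color 2: [7, 9, 12, 13, 15]; color 3: [16]; color 4: [8, 10].

χ(G) = 4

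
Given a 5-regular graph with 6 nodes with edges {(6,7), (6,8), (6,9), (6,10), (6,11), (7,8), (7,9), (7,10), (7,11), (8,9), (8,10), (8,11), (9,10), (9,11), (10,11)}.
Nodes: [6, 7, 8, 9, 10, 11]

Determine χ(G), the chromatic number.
χ(G) = 6

Clique number ω(G) = 6 (lower bound: χ ≥ ω).
The clique on [6, 7, 8, 9, 10, 11] has size 6, forcing χ ≥ 6, and the coloring below uses 6 colors, so χ(G) = 6.
A valid 6-coloring: color 1: [7]; color 2: [10]; color 3: [8]; color 4: [11]; color 5: [6]; color 6: [9].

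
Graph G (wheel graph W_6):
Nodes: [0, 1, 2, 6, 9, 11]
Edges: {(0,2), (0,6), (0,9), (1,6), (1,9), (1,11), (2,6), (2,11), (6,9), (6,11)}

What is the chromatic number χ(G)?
χ(G) = 4

Clique number ω(G) = 3 (lower bound: χ ≥ ω).
Odd cycle [1, 11, 2, 0, 9] needs 3 colors (χ ≥ 3).
Vertex 6 is adjacent to every vertex of [0, 1, 2, 9, 11], which already need 3 colors among themselves, so 6 needs a new color (χ ≥ 4).
The coloring below uses 4 colors, so χ(G) = 4.
A valid 4-coloring: color 1: [6]; color 2: [0, 1]; color 3: [9, 11]; color 4: [2].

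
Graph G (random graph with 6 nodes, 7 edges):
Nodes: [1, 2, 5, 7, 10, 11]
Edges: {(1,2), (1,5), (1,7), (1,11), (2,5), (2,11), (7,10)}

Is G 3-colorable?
A valid 3-coloring: color 1: [1, 10]; color 2: [2, 7]; color 3: [5, 11].
(χ(G) = 3 ≤ 3.)

Yes, G is 3-colorable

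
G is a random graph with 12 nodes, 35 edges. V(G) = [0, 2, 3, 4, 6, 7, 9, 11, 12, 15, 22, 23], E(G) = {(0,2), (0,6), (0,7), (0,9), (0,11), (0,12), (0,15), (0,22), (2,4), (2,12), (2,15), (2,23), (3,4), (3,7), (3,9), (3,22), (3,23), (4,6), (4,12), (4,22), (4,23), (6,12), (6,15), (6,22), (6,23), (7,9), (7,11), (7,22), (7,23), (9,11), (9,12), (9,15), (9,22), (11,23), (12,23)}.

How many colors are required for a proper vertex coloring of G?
χ(G) = 5

Clique number ω(G) = 4 (lower bound: χ ≥ ω).
Suppose a proper 4-coloring c exists. The clique [0, 7, 9, 11] takes 4 distinct colors; by symmetry let c(0) = 1, c(7) = 2, c(9) = 3, c(11) = 4.
- Vertex 22: neighbors [0, 7, 9] already have colors [1, 2, 3] ⇒ c(22) = 4.
- Vertex 3: neighbors [7, 9, 22] already have colors [2, 3, 4] ⇒ c(3) = 1.
- Vertex 23: neighbors [3, 7, 11] already have colors [1, 2, 4] ⇒ c(23) = 3.
- Vertex 4: neighbors [3, 23, 22] already have colors [1, 3, 4] ⇒ c(4) = 2.
- Vertex 6: neighbors [0, 4, 23, 22] already have colors [1, 2, 3, 4] — all 4 colors blocked. Contradiction.
The forced assignments end in a contradiction, so G has no proper 4-coloring (χ ≥ 5).
The coloring below uses 5 colors, so χ(G) = 5.
A valid 5-coloring: color 1: [0, 4]; color 2: [2, 6, 9]; color 3: [7, 12, 15]; color 4: [22, 23]; color 5: [3, 11].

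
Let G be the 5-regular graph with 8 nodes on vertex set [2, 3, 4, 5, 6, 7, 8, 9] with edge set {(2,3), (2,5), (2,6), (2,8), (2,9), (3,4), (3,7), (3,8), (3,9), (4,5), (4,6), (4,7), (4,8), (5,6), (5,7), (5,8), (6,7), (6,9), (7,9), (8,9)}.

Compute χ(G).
χ(G) = 4

Clique number ω(G) = 4 (lower bound: χ ≥ ω).
The clique on [2, 3, 8, 9] has size 4, forcing χ ≥ 4, and the coloring below uses 4 colors, so χ(G) = 4.
A valid 4-coloring: color 1: [3, 6]; color 2: [5, 9]; color 3: [2, 4]; color 4: [7, 8].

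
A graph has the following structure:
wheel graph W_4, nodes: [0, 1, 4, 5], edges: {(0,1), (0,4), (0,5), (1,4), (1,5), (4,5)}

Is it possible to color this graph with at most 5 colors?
A valid 5-coloring: color 1: [4]; color 2: [0]; color 3: [5]; color 4: [1].
(χ(G) = 4 ≤ 5.)

Yes, G is 5-colorable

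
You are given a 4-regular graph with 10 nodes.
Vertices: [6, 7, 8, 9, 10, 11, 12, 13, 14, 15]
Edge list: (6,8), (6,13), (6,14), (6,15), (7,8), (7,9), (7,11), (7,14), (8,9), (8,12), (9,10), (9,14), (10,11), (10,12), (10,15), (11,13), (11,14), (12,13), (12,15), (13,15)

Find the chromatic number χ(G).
χ(G) = 3

Clique number ω(G) = 3 (lower bound: χ ≥ ω).
The clique on [6, 13, 15] has size 3, forcing χ ≥ 3, and the coloring below uses 3 colors, so χ(G) = 3.
A valid 3-coloring: color 1: [6, 9, 11, 12]; color 2: [7, 10, 13]; color 3: [8, 14, 15].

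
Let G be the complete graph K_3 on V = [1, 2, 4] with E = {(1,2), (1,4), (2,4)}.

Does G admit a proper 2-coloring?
The clique on vertices [1, 2, 4] has size 3 > 2, so it alone needs 3 colors.

No, G is not 2-colorable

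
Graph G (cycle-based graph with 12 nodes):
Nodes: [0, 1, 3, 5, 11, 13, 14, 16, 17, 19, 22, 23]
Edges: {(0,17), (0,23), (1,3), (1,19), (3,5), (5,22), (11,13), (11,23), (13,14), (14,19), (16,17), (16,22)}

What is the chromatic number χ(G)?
Clique number ω(G) = 2 (lower bound: χ ≥ ω).
The graph is bipartite (no odd cycle), so 2 colors suffice: χ(G) = 2.
A valid 2-coloring: color 1: [0, 1, 5, 11, 14, 16]; color 2: [3, 13, 17, 19, 22, 23].

χ(G) = 2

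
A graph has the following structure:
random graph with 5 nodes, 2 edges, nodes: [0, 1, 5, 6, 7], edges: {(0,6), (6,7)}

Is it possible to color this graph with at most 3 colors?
Yes, G is 3-colorable

A valid 3-coloring: color 1: [1, 5, 6]; color 2: [0, 7].
(χ(G) = 2 ≤ 3.)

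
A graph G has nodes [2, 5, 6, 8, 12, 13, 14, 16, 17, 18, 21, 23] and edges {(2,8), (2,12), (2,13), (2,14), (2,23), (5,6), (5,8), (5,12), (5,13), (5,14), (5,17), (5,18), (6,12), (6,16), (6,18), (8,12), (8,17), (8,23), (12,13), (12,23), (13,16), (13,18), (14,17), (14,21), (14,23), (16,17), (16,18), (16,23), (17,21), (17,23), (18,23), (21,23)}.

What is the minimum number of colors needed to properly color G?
Clique number ω(G) = 4 (lower bound: χ ≥ ω).
The clique on [14, 17, 21, 23] has size 4, forcing χ ≥ 4, and the coloring below uses 4 colors, so χ(G) = 4.
A valid 4-coloring: color 1: [5, 23]; color 2: [12, 17, 18]; color 3: [2, 16, 21]; color 4: [6, 8, 13, 14].

χ(G) = 4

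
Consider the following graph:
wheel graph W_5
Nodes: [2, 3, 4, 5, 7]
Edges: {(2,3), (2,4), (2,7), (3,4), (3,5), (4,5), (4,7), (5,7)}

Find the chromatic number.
Clique number ω(G) = 3 (lower bound: χ ≥ ω).
The clique on [2, 3, 4] has size 3, forcing χ ≥ 3, and the coloring below uses 3 colors, so χ(G) = 3.
A valid 3-coloring: color 1: [4]; color 2: [3, 7]; color 3: [2, 5].

χ(G) = 3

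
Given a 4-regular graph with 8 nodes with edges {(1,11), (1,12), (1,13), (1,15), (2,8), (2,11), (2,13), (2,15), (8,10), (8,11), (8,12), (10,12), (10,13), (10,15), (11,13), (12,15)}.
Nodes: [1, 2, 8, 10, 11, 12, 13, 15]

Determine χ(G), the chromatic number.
χ(G) = 3

Clique number ω(G) = 3 (lower bound: χ ≥ ω).
The clique on [8, 10, 12] has size 3, forcing χ ≥ 3, and the coloring below uses 3 colors, so χ(G) = 3.
A valid 3-coloring: color 1: [8, 13, 15]; color 2: [1, 2, 10]; color 3: [11, 12].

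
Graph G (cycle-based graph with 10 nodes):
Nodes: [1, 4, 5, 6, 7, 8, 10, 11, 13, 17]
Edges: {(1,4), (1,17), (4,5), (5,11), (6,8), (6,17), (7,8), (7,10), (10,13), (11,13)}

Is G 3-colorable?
Yes, G is 3-colorable

A valid 3-coloring: color 1: [1, 5, 6, 7, 13]; color 2: [4, 8, 10, 11, 17].
(χ(G) = 2 ≤ 3.)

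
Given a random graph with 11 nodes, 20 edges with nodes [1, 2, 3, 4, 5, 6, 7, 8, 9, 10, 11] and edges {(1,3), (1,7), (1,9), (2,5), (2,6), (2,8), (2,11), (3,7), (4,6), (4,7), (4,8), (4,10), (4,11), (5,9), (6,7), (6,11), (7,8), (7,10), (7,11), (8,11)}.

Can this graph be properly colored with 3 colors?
The clique on vertices [4, 7, 8, 11] has size 4 > 3, so it alone needs 4 colors.

No, G is not 3-colorable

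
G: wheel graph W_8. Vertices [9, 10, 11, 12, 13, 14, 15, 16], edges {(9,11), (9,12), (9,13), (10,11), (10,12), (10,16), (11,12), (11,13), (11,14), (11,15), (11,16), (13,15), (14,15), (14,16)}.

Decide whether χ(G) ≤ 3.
Odd cycle [12, 10, 16, 14, 15, 13, 9] needs 3 colors (χ ≥ 3).
Vertex 11 is adjacent to every vertex of [9, 10, 12, 13, 14, 15, 16], which already need 3 colors among themselves, so 11 needs a new color (χ ≥ 4).
Hence χ(G) ≥ 4 > 3, so no proper 3-coloring exists.

No, G is not 3-colorable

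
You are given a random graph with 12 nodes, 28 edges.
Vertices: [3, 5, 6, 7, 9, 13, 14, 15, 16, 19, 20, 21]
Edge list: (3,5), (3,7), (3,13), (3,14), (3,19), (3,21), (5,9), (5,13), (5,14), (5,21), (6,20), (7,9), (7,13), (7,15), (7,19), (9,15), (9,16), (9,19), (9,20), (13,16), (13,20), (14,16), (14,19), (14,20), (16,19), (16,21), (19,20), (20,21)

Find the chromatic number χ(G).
Clique number ω(G) = 3 (lower bound: χ ≥ ω).
Odd cycle [7, 19, 14, 5, 13] needs 3 colors (χ ≥ 3).
Vertex 3 is adjacent to every vertex of [5, 7, 13, 14, 19], which already need 3 colors among themselves, so 3 needs a new color (χ ≥ 4).
The coloring below uses 4 colors, so χ(G) = 4.
A valid 4-coloring: color 1: [3, 15, 16, 20]; color 2: [5, 6, 19]; color 3: [9, 13, 14, 21]; color 4: [7].

χ(G) = 4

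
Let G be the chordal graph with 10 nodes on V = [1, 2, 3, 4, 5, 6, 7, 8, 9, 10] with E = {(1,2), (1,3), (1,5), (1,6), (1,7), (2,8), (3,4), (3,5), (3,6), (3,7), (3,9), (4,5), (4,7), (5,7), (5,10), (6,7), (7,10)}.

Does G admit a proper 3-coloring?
No, G is not 3-colorable

The clique on vertices [1, 3, 5, 7] has size 4 > 3, so it alone needs 4 colors.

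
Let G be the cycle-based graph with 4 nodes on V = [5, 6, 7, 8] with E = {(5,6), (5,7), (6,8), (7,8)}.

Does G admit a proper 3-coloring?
A valid 3-coloring: color 1: [6, 7]; color 2: [5, 8].
(χ(G) = 2 ≤ 3.)

Yes, G is 3-colorable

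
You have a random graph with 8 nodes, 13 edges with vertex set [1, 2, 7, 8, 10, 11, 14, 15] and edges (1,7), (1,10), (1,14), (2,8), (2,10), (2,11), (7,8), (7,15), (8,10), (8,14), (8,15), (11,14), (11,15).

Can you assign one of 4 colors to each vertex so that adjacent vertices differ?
A valid 4-coloring: color 1: [1, 8, 11]; color 2: [2, 7, 14]; color 3: [10, 15].
(χ(G) = 3 ≤ 4.)

Yes, G is 4-colorable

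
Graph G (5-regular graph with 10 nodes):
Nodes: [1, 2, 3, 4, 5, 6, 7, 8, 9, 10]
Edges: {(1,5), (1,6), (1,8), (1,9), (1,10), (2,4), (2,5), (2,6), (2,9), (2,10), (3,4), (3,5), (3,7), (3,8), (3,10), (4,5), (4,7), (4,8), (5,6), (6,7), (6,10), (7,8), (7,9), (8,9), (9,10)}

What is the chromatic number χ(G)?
Clique number ω(G) = 4 (lower bound: χ ≥ ω).
The clique on [3, 4, 7, 8] has size 4, forcing χ ≥ 4, and the coloring below uses 4 colors, so χ(G) = 4.
A valid 4-coloring: color 1: [1, 2, 3]; color 2: [5, 7, 10]; color 3: [4, 6, 9]; color 4: [8].

χ(G) = 4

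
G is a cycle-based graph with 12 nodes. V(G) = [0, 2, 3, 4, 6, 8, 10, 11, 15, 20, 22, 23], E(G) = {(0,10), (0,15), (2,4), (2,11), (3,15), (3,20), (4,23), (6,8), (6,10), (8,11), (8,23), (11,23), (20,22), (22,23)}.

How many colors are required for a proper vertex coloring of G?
Clique number ω(G) = 3 (lower bound: χ ≥ ω).
The clique on [8, 11, 23] has size 3, forcing χ ≥ 3, and the coloring below uses 3 colors, so χ(G) = 3.
A valid 3-coloring: color 1: [2, 10, 15, 20, 23]; color 2: [0, 3, 4, 6, 11, 22]; color 3: [8].

χ(G) = 3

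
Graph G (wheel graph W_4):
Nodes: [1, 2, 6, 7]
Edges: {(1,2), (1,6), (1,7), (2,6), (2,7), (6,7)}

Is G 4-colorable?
A valid 4-coloring: color 1: [7]; color 2: [1]; color 3: [2]; color 4: [6].
(χ(G) = 4 ≤ 4.)

Yes, G is 4-colorable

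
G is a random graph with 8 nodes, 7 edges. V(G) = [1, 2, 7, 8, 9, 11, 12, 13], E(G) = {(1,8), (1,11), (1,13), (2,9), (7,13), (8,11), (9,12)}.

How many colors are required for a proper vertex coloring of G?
Clique number ω(G) = 3 (lower bound: χ ≥ ω).
The clique on [1, 8, 11] has size 3, forcing χ ≥ 3, and the coloring below uses 3 colors, so χ(G) = 3.
A valid 3-coloring: color 1: [1, 7, 9]; color 2: [2, 8, 12, 13]; color 3: [11].

χ(G) = 3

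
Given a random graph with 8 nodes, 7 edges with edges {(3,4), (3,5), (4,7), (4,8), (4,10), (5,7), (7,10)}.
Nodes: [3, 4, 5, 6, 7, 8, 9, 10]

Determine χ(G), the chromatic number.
Clique number ω(G) = 3 (lower bound: χ ≥ ω).
The clique on [4, 7, 10] has size 3, forcing χ ≥ 3, and the coloring below uses 3 colors, so χ(G) = 3.
A valid 3-coloring: color 1: [4, 5, 6, 9]; color 2: [3, 7, 8]; color 3: [10].

χ(G) = 3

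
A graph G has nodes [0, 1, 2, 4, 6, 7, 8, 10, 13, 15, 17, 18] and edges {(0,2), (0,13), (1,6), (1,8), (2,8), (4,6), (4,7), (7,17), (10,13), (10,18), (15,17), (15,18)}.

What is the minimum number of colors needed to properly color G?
Clique number ω(G) = 2 (lower bound: χ ≥ ω).
The graph is bipartite (no odd cycle), so 2 colors suffice: χ(G) = 2.
A valid 2-coloring: color 1: [1, 2, 4, 13, 17, 18]; color 2: [0, 6, 7, 8, 10, 15].

χ(G) = 2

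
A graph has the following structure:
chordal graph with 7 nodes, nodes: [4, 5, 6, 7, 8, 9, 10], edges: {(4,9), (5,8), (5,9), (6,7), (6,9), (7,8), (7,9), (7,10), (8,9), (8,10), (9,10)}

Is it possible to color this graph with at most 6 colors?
A valid 6-coloring: color 1: [9]; color 2: [4, 6, 8]; color 3: [5, 7]; color 4: [10].
(χ(G) = 4 ≤ 6.)

Yes, G is 6-colorable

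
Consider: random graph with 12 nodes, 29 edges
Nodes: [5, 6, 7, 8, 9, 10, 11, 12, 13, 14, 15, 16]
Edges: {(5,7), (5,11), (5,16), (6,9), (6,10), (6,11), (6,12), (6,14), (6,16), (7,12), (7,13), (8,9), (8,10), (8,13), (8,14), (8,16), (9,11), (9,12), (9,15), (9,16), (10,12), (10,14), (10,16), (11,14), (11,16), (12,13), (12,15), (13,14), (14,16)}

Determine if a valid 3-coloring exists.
The clique on vertices [8, 10, 14, 16] has size 4 > 3, so it alone needs 4 colors.

No, G is not 3-colorable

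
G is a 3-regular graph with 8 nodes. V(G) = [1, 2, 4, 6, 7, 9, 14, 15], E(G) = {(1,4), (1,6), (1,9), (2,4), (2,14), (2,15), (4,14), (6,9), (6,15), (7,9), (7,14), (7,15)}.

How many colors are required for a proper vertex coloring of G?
χ(G) = 3

Clique number ω(G) = 3 (lower bound: χ ≥ ω).
The clique on [1, 6, 9] has size 3, forcing χ ≥ 3, and the coloring below uses 3 colors, so χ(G) = 3.
A valid 3-coloring: color 1: [1, 2, 7]; color 2: [4, 9, 15]; color 3: [6, 14].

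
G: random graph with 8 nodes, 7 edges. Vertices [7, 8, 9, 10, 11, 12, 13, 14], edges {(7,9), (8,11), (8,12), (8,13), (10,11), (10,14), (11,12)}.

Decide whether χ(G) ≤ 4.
Yes, G is 4-colorable

A valid 4-coloring: color 1: [7, 11, 13, 14]; color 2: [8, 9, 10]; color 3: [12].
(χ(G) = 3 ≤ 4.)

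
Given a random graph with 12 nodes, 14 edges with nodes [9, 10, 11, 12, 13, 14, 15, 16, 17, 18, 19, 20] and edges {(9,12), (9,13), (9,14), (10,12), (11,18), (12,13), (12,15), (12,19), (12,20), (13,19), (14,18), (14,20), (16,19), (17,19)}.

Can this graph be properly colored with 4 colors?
Yes, G is 4-colorable

A valid 4-coloring: color 1: [11, 12, 14, 16, 17]; color 2: [9, 10, 15, 18, 19, 20]; color 3: [13].
(χ(G) = 3 ≤ 4.)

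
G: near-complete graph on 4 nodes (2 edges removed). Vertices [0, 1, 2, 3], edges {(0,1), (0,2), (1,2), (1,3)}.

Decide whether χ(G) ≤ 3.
Yes, G is 3-colorable

A valid 3-coloring: color 1: [1]; color 2: [0, 3]; color 3: [2].
(χ(G) = 3 ≤ 3.)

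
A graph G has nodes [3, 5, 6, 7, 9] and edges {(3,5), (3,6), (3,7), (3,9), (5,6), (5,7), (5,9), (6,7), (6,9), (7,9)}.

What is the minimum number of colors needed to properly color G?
χ(G) = 5

Clique number ω(G) = 5 (lower bound: χ ≥ ω).
The clique on [3, 5, 6, 7, 9] has size 5, forcing χ ≥ 5, and the coloring below uses 5 colors, so χ(G) = 5.
A valid 5-coloring: color 1: [5]; color 2: [9]; color 3: [6]; color 4: [3]; color 5: [7].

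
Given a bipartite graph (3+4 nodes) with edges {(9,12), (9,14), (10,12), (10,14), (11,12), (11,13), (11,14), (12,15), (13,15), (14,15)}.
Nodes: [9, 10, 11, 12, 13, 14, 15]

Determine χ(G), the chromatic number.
Clique number ω(G) = 2 (lower bound: χ ≥ ω).
The graph is bipartite (no odd cycle), so 2 colors suffice: χ(G) = 2.
A valid 2-coloring: color 1: [12, 13, 14]; color 2: [9, 10, 11, 15].

χ(G) = 2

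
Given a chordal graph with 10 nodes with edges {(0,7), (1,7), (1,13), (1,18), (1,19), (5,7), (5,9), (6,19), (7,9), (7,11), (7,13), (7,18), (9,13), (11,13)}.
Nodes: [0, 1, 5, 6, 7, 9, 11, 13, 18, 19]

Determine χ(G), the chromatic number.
χ(G) = 3

Clique number ω(G) = 3 (lower bound: χ ≥ ω).
The clique on [7, 9, 13] has size 3, forcing χ ≥ 3, and the coloring below uses 3 colors, so χ(G) = 3.
A valid 3-coloring: color 1: [7, 19]; color 2: [0, 5, 6, 13, 18]; color 3: [1, 9, 11].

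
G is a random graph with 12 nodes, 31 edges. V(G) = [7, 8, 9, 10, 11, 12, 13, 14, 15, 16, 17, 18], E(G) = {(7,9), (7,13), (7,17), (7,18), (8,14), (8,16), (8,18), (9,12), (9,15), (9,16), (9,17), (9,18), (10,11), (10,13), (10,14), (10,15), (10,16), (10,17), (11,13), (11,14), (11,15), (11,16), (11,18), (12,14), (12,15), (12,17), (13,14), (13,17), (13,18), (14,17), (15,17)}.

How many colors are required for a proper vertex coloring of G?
χ(G) = 4

Clique number ω(G) = 4 (lower bound: χ ≥ ω).
The clique on [10, 11, 13, 14] has size 4, forcing χ ≥ 4, and the coloring below uses 4 colors, so χ(G) = 4.
A valid 4-coloring: color 1: [8, 11, 17]; color 2: [9, 13]; color 3: [14, 15, 16, 18]; color 4: [7, 10, 12].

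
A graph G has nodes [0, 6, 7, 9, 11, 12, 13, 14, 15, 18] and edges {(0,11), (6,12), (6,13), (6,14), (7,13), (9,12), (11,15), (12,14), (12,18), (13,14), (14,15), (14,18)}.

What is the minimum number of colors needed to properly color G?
χ(G) = 3

Clique number ω(G) = 3 (lower bound: χ ≥ ω).
The clique on [12, 14, 18] has size 3, forcing χ ≥ 3, and the coloring below uses 3 colors, so χ(G) = 3.
A valid 3-coloring: color 1: [7, 9, 11, 14]; color 2: [0, 12, 13, 15]; color 3: [6, 18].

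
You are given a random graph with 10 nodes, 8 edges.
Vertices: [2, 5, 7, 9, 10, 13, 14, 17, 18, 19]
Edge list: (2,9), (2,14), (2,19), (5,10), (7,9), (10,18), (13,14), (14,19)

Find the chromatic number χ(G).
Clique number ω(G) = 3 (lower bound: χ ≥ ω).
The clique on [2, 14, 19] has size 3, forcing χ ≥ 3, and the coloring below uses 3 colors, so χ(G) = 3.
A valid 3-coloring: color 1: [2, 7, 10, 13, 17]; color 2: [5, 9, 14, 18]; color 3: [19].

χ(G) = 3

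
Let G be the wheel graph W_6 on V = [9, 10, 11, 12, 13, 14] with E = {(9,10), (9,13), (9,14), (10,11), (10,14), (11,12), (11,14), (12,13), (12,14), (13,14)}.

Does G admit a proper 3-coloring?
No, G is not 3-colorable

Odd cycle [11, 12, 13, 9, 10] needs 3 colors (χ ≥ 3).
Vertex 14 is adjacent to every vertex of [9, 10, 11, 12, 13], which already need 3 colors among themselves, so 14 needs a new color (χ ≥ 4).
Hence χ(G) ≥ 4 > 3, so no proper 3-coloring exists.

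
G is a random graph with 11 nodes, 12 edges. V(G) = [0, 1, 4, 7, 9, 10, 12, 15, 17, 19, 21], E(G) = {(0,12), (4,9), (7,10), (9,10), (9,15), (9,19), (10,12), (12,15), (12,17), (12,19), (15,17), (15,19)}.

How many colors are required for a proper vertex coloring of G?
χ(G) = 3

Clique number ω(G) = 3 (lower bound: χ ≥ ω).
The clique on [9, 15, 19] has size 3, forcing χ ≥ 3, and the coloring below uses 3 colors, so χ(G) = 3.
A valid 3-coloring: color 1: [1, 7, 9, 12, 21]; color 2: [0, 4, 10, 15]; color 3: [17, 19].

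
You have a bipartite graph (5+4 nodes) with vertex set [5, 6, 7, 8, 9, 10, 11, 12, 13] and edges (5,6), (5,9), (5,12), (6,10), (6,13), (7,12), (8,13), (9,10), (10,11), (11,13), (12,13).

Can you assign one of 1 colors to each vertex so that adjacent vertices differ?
Edge (5,9) forces its endpoints to differ, so 1 color is not enough.

No, G is not 1-colorable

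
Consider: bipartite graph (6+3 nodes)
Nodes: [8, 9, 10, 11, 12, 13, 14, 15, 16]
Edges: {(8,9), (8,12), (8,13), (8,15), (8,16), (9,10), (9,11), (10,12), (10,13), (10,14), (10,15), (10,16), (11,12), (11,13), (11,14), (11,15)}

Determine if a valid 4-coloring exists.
Yes, G is 4-colorable

A valid 4-coloring: color 1: [8, 10, 11]; color 2: [9, 12, 13, 14, 15, 16].
(χ(G) = 2 ≤ 4.)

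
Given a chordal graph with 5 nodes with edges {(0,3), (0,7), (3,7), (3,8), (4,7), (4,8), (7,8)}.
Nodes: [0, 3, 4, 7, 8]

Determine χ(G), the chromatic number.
χ(G) = 3

Clique number ω(G) = 3 (lower bound: χ ≥ ω).
The clique on [0, 3, 7] has size 3, forcing χ ≥ 3, and the coloring below uses 3 colors, so χ(G) = 3.
A valid 3-coloring: color 1: [7]; color 2: [0, 8]; color 3: [3, 4].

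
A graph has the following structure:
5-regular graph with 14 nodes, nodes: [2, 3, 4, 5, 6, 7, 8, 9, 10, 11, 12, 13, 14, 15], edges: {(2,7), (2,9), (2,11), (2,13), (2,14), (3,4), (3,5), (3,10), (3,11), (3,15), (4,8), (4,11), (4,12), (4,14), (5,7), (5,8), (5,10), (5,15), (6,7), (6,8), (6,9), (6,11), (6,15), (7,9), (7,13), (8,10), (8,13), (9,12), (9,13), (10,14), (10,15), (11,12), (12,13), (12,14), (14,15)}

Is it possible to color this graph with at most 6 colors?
Yes, G is 6-colorable

A valid 6-coloring: color 1: [11, 13, 15]; color 2: [2, 4, 6, 10]; color 3: [3, 7, 8, 12]; color 4: [5, 9, 14].
(χ(G) = 4 ≤ 6.)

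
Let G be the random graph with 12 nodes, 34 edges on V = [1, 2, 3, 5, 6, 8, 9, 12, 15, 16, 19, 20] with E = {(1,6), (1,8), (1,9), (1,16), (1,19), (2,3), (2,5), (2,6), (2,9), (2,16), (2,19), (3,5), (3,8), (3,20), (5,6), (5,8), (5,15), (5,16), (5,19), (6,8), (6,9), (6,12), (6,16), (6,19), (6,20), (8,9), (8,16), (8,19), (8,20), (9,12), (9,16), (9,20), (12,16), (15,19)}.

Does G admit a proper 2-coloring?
No, G is not 2-colorable

The clique on vertices [1, 6, 8, 9, 16] has size 5 > 2, so it alone needs 5 colors.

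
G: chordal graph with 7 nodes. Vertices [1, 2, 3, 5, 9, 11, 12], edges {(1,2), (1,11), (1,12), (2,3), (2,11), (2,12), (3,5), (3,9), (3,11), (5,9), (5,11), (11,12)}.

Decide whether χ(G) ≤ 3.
No, G is not 3-colorable

The clique on vertices [1, 2, 11, 12] has size 4 > 3, so it alone needs 4 colors.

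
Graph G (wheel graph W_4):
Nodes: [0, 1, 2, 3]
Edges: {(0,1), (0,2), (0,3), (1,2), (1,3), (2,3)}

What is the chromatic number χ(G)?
χ(G) = 4

Clique number ω(G) = 4 (lower bound: χ ≥ ω).
The clique on [0, 1, 2, 3] has size 4, forcing χ ≥ 4, and the coloring below uses 4 colors, so χ(G) = 4.
A valid 4-coloring: color 1: [2]; color 2: [0]; color 3: [3]; color 4: [1].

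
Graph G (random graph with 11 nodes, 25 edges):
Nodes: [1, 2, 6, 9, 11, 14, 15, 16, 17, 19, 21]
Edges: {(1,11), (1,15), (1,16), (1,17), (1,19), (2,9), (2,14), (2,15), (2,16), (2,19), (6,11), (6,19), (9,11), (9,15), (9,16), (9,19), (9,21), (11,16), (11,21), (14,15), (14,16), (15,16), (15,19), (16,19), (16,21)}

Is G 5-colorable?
A valid 5-coloring: color 1: [6, 16, 17]; color 2: [11, 14, 19]; color 3: [1, 9]; color 4: [15, 21]; color 5: [2].
(χ(G) = 5 ≤ 5.)

Yes, G is 5-colorable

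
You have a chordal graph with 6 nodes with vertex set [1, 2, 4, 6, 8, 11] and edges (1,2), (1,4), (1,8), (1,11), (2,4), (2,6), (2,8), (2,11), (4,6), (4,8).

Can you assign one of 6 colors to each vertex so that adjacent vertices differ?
A valid 6-coloring: color 1: [2]; color 2: [1, 6]; color 3: [4, 11]; color 4: [8].
(χ(G) = 4 ≤ 6.)

Yes, G is 6-colorable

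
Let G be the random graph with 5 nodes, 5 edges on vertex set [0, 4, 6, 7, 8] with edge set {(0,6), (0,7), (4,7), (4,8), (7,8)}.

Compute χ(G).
Clique number ω(G) = 3 (lower bound: χ ≥ ω).
The clique on [4, 7, 8] has size 3, forcing χ ≥ 3, and the coloring below uses 3 colors, so χ(G) = 3.
A valid 3-coloring: color 1: [6, 7]; color 2: [0, 4]; color 3: [8].

χ(G) = 3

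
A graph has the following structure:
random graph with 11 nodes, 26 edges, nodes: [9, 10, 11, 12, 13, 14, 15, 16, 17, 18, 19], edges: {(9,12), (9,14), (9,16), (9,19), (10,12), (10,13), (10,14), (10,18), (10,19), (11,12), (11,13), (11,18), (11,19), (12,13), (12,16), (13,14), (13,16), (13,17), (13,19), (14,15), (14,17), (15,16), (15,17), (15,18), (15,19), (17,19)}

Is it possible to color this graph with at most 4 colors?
Yes, G is 4-colorable

A valid 4-coloring: color 1: [9, 13, 15]; color 2: [12, 14, 18, 19]; color 3: [10, 11, 16, 17].
(χ(G) = 3 ≤ 4.)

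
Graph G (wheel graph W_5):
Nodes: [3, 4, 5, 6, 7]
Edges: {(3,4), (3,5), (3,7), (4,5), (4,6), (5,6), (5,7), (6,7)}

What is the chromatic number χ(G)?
Clique number ω(G) = 3 (lower bound: χ ≥ ω).
The clique on [3, 4, 5] has size 3, forcing χ ≥ 3, and the coloring below uses 3 colors, so χ(G) = 3.
A valid 3-coloring: color 1: [5]; color 2: [3, 6]; color 3: [4, 7].

χ(G) = 3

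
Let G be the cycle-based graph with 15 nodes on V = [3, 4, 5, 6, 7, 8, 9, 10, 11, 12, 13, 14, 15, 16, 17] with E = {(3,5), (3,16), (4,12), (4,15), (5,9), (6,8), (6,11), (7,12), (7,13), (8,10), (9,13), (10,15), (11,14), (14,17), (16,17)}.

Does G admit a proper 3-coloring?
A valid 3-coloring: color 1: [3, 8, 9, 11, 12, 15, 17]; color 2: [4, 5, 6, 10, 13, 14, 16]; color 3: [7].
(χ(G) = 3 ≤ 3.)

Yes, G is 3-colorable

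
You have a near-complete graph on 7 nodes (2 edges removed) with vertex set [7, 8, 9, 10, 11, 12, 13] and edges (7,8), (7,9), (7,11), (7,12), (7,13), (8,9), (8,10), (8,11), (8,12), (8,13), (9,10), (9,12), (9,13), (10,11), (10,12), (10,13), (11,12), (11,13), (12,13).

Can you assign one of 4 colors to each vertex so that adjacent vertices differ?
The clique on vertices [8, 9, 10, 12, 13] has size 5 > 4, so it alone needs 5 colors.

No, G is not 4-colorable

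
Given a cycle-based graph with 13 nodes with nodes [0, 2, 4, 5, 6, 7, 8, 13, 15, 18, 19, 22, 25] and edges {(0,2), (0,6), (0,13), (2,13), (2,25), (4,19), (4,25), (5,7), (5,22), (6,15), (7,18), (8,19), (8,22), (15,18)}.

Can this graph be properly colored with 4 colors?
A valid 4-coloring: color 1: [2, 4, 5, 6, 8, 18]; color 2: [0, 7, 15, 19, 22, 25]; color 3: [13].
(χ(G) = 3 ≤ 4.)

Yes, G is 4-colorable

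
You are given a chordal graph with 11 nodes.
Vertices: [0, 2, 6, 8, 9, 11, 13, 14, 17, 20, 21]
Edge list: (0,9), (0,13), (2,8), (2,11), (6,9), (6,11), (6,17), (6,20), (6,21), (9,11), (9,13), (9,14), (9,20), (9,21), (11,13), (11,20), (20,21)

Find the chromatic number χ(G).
χ(G) = 4

Clique number ω(G) = 4 (lower bound: χ ≥ ω).
The clique on [6, 9, 11, 20] has size 4, forcing χ ≥ 4, and the coloring below uses 4 colors, so χ(G) = 4.
A valid 4-coloring: color 1: [2, 9, 17]; color 2: [0, 8, 11, 14, 21]; color 3: [6, 13]; color 4: [20].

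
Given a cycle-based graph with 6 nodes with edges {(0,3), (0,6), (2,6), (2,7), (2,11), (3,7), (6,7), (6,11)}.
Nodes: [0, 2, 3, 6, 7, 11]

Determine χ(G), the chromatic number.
Clique number ω(G) = 3 (lower bound: χ ≥ ω).
The clique on [2, 6, 11] has size 3, forcing χ ≥ 3, and the coloring below uses 3 colors, so χ(G) = 3.
A valid 3-coloring: color 1: [3, 6]; color 2: [0, 7, 11]; color 3: [2].

χ(G) = 3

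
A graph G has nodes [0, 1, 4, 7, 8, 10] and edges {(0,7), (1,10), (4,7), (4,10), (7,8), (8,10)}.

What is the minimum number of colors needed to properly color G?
χ(G) = 2

Clique number ω(G) = 2 (lower bound: χ ≥ ω).
The graph is bipartite (no odd cycle), so 2 colors suffice: χ(G) = 2.
A valid 2-coloring: color 1: [7, 10]; color 2: [0, 1, 4, 8].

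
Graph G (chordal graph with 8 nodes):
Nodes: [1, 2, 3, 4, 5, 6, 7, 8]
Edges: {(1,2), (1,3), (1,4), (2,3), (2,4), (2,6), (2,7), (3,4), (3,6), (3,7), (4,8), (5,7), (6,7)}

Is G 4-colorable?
Yes, G is 4-colorable

A valid 4-coloring: color 1: [3, 5, 8]; color 2: [2]; color 3: [4, 7]; color 4: [1, 6].
(χ(G) = 4 ≤ 4.)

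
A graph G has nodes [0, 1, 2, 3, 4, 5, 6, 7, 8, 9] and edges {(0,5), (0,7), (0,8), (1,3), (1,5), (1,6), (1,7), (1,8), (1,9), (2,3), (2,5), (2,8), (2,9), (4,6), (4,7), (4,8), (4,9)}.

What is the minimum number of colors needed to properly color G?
χ(G) = 2

Clique number ω(G) = 2 (lower bound: χ ≥ ω).
The graph is bipartite (no odd cycle), so 2 colors suffice: χ(G) = 2.
A valid 2-coloring: color 1: [0, 1, 2, 4]; color 2: [3, 5, 6, 7, 8, 9].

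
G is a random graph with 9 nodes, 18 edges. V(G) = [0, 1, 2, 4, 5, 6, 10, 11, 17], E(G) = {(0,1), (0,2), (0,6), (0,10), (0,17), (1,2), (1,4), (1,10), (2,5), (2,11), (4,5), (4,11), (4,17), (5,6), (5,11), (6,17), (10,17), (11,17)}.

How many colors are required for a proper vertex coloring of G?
χ(G) = 3

Clique number ω(G) = 3 (lower bound: χ ≥ ω).
The clique on [0, 1, 2] has size 3, forcing χ ≥ 3, and the coloring below uses 3 colors, so χ(G) = 3.
A valid 3-coloring: color 1: [1, 5, 17]; color 2: [0, 11]; color 3: [2, 4, 6, 10].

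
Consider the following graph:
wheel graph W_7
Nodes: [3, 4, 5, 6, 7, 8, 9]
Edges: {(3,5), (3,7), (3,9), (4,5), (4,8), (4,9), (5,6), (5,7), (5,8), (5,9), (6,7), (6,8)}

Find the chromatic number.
Clique number ω(G) = 3 (lower bound: χ ≥ ω).
The clique on [4, 5, 8] has size 3, forcing χ ≥ 3, and the coloring below uses 3 colors, so χ(G) = 3.
A valid 3-coloring: color 1: [5]; color 2: [3, 4, 6]; color 3: [7, 8, 9].

χ(G) = 3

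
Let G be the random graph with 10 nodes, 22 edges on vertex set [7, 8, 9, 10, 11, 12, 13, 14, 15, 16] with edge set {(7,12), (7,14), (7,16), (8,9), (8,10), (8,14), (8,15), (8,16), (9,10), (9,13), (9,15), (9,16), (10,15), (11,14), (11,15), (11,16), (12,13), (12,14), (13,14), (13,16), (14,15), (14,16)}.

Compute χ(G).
χ(G) = 4

Clique number ω(G) = 4 (lower bound: χ ≥ ω).
The clique on [8, 9, 10, 15] has size 4, forcing χ ≥ 4, and the coloring below uses 4 colors, so χ(G) = 4.
A valid 4-coloring: color 1: [9, 14]; color 2: [12, 15, 16]; color 3: [7, 8, 11, 13]; color 4: [10].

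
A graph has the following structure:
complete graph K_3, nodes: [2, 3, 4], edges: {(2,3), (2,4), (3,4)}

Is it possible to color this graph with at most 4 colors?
Yes, G is 4-colorable

A valid 4-coloring: color 1: [2]; color 2: [4]; color 3: [3].
(χ(G) = 3 ≤ 4.)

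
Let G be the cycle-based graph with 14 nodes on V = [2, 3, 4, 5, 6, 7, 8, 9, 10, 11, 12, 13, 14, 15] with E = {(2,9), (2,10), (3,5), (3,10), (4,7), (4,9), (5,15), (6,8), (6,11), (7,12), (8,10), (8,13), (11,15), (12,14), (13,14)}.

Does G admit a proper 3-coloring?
Yes, G is 3-colorable

A valid 3-coloring: color 1: [5, 7, 9, 10, 11, 13]; color 2: [2, 3, 4, 8, 12, 15]; color 3: [6, 14].
(χ(G) = 3 ≤ 3.)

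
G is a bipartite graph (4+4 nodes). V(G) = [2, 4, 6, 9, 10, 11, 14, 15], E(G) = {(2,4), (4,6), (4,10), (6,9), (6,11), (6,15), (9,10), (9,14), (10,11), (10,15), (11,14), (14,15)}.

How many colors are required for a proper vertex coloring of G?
χ(G) = 2

Clique number ω(G) = 2 (lower bound: χ ≥ ω).
The graph is bipartite (no odd cycle), so 2 colors suffice: χ(G) = 2.
A valid 2-coloring: color 1: [2, 6, 10, 14]; color 2: [4, 9, 11, 15].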